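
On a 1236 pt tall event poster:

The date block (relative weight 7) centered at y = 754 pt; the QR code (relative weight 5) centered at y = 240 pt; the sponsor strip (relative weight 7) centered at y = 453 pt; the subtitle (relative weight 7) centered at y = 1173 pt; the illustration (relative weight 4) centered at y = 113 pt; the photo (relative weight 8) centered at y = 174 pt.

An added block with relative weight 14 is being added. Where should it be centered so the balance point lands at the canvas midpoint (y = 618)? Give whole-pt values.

y ≈ 888

After adding the added block, total weight = 7 + 5 + 7 + 7 + 4 + 8 + 14 = 52.
y: need Σw·y = 52·618 = 32136. Existing = 7·754 + 5·240 + 7·453 + 7·1173 + 4·113 + 8·174 = 19704. Remainder 12432 / 14 ≈ 888.00.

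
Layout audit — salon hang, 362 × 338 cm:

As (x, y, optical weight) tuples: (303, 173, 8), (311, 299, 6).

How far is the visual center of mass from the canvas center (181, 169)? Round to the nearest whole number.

Total weight = 8 + 6 = 14.
x-moment: 8·303 + 6·311 = 4290; centroid 4290/14 ≈ 306.43.
y-moment: 8·173 + 6·299 = 3178; centroid 3178/14 ≈ 227.00.
Relative to (181, 169): Δ = (125.43, 58.00); |Δ| = √(125.43² + 58.00²) ≈ 138.19.

≈ 138 cm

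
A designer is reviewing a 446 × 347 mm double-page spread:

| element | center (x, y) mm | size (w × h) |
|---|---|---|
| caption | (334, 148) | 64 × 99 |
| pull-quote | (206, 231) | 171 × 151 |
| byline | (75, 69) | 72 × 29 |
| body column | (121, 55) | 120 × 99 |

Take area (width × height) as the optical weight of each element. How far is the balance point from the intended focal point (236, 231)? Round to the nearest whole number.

≈ 76 mm

Areas: caption 64·99 = 6336, pull-quote 171·151 = 25821, byline 72·29 = 2088, body column 120·99 = 11880. Total weight = 46125.
x-moment: 6336·334 + 25821·206 + 2088·75 + 11880·121 = 9029430; centroid 9029430/46125 ≈ 195.76.
y-moment: 6336·148 + 25821·231 + 2088·69 + 11880·55 = 7699851; centroid 7699851/46125 ≈ 166.93.
From (236, 231): dx = -40.24, dy = -64.07, so the distance is √(dx²+dy²) ≈ 75.65.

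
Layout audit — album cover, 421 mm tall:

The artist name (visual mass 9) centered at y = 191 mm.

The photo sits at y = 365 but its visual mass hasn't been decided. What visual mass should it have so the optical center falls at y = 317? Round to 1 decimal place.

w ≈ 23.6

Known: weight 9 with moment 9·191 = 1719.
Set Σw·y/Σw = 317: (1719 + 365w) = 317·(9 + w).
Solving: w = (317·9 − 1719) / (365 − 317) = 1134 / 48 ≈ 23.62.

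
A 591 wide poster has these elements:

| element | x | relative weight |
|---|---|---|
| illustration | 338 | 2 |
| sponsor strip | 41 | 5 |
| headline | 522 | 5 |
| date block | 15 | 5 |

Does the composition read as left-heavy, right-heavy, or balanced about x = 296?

Σw = 2 + 5 + 5 + 5 = 17.
Σw·x = 2·338 + 5·41 + 5·522 + 5·15 = 3566, so x̄ = 3566/17 ≈ 209.76.
209.8 lies left of the midline 296, so the layout is left-heavy.

left-heavy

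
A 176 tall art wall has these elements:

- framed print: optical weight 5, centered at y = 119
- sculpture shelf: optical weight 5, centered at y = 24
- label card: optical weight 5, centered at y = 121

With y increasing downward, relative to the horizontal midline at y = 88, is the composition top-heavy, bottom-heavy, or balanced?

balanced

Total weight = 5 + 5 + 5 = 15.
Σw·y = 5·119 + 5·24 + 5·121 = 1320, so ȳ = 1320/15 ≈ 88.00.
That equals the midline 88 — balanced.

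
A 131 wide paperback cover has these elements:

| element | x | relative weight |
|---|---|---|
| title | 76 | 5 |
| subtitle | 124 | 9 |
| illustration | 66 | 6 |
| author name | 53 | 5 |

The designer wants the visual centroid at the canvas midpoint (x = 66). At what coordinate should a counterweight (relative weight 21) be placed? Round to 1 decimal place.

x ≈ 41.9

After adding the counterweight, total weight = 5 + 9 + 6 + 5 + 21 = 46.
x: need Σw·x = 46·66 = 3036. Existing = 5·76 + 9·124 + 6·66 + 5·53 = 2157. Remainder 879 / 21 ≈ 41.86.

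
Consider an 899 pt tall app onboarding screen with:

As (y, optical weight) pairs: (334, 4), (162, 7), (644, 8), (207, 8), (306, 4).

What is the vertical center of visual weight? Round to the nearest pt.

y ≈ 339

Weights sum to 4 + 7 + 8 + 8 + 4 = 31.
Σw·y = 4·334 + 7·162 + 8·644 + 8·207 + 4·306 = 10502, so ȳ = 10502/31 ≈ 338.77.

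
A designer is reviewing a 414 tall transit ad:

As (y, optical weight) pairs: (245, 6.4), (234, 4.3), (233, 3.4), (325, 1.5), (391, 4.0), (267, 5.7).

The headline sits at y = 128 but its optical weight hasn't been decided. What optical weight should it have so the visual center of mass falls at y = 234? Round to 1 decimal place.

w ≈ 9.6

Fixed elements: Σw = 6.4 + 4.3 + 3.4 + 1.5 + 4.0 + 5.7 = 25.3, Σw·y = 6.4·245 + 4.3·234 + 3.4·233 + 1.5·325 + 4.0·391 + 5.7·267 = 6939.8.
Set Σw·y/Σw = 234: (6939.8 + 128w) = 234·(25.3 + w).
Rearranging, w·(128 − 234) = 234·25.3 − 6939.8 = -1019.6, so w ≈ -1019.6/-106 = 9.62.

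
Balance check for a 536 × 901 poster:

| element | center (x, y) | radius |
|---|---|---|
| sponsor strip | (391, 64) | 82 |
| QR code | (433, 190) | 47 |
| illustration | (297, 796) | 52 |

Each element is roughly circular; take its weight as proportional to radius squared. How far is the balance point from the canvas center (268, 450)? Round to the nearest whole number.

≈ 221

r² weights: sponsor strip 82² = 6724, QR code 47² = 2209, illustration 52² = 2704. Total = 11637.
Σw·x = 6724·391 + 2209·433 + 2704·297 = 4388669, so x̄ = 4388669/11637 ≈ 377.13.
Σw·y = 6724·64 + 2209·190 + 2704·796 = 3002430, so ȳ = 3002430/11637 ≈ 258.01.
Relative to (268, 450): Δ = (109.13, -191.99); |Δ| = √(109.13² + -191.99²) ≈ 220.84.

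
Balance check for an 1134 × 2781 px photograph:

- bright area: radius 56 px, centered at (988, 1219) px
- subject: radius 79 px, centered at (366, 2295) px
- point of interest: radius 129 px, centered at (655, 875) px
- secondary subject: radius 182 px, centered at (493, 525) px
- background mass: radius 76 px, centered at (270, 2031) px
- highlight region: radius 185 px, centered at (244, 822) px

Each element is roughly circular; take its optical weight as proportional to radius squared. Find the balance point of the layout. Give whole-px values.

(429, 907)

Weights ∝ r²: bright area 56² = 3136, subject 79² = 6241, point of interest 129² = 16641, secondary subject 182² = 33124, background mass 76² = 5776, highlight region 185² = 34225; Σw = 99143.
x-moment: 3136·988 + 6241·366 + 16641·655 + 33124·493 + 5776·270 + 34225·244 = 42522981; centroid 42522981/99143 ≈ 428.91.
y-moment: 3136·1219 + 6241·2295 + 16641·875 + 33124·525 + 5776·2031 + 34225·822 = 89960860; centroid 89960860/99143 ≈ 907.38.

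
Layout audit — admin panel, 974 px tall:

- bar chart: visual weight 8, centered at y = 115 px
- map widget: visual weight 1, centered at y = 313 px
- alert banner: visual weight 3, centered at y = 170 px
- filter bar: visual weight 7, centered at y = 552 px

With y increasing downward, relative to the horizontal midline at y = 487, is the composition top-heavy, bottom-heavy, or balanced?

top-heavy

Weights sum to 8 + 1 + 3 + 7 = 19.
Σw·y = 8·115 + 1·313 + 3·170 + 7·552 = 5607, so ȳ = 5607/19 ≈ 295.11.
295.1 lies above (smaller y than) the midline 487, so the layout is top-heavy.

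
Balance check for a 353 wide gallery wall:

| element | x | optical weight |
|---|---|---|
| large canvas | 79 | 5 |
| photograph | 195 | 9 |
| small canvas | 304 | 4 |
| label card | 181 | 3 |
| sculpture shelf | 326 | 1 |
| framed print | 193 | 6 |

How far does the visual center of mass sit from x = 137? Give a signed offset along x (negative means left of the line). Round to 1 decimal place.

Σw = 5 + 9 + 4 + 3 + 1 + 6 = 28.
Σw·x = 5393; x̄ = 5393/28 ≈ 192.61.
Against x = 137, that's 192.61 − 137 = 55.61.

≈ 55.6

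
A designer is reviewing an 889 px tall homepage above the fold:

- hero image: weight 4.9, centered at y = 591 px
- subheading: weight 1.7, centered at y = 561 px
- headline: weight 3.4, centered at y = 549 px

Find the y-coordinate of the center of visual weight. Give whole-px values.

y ≈ 572

Weights sum to 4.9 + 1.7 + 3.4 = 10.0.
Σw·y = 4.9·591 + 1.7·561 + 3.4·549 = 5716.2, so ȳ = 5716.2/10.0 ≈ 571.62.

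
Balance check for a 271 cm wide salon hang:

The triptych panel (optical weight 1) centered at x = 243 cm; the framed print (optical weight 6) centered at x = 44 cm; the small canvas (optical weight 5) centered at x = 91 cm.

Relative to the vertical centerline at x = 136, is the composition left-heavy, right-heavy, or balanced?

left-heavy

Total weight = 1 + 6 + 5 = 12.
Σw·x = 1·243 + 6·44 + 5·91 = 962, so x̄ = 962/12 ≈ 80.17.
Since 80.2 is left of 136, the composition reads left-heavy.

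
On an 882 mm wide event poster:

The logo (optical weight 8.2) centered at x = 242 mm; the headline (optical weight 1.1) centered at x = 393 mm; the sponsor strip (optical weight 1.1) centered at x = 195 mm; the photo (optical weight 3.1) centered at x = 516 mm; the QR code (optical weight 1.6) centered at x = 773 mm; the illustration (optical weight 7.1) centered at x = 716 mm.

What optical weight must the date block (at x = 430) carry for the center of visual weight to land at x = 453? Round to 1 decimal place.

Known weights sum to 8.2 + 1.1 + 1.1 + 3.1 + 1.6 + 7.1 = 22.2; their moment is 8.2·242 + 1.1·393 + 1.1·195 + 3.1·516 + 1.6·773 + 7.1·716 = 10551.2.
Set Σw·x/Σw = 453: (10551.2 + 430w) = 453·(22.2 + w).
Rearranging, w·(430 − 453) = 453·22.2 − 10551.2 = -494.6, so w ≈ -494.6/-23 = 21.50.

w ≈ 21.5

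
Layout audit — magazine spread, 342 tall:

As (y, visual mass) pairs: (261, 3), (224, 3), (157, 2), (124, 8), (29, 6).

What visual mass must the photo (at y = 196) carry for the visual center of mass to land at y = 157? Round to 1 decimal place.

w ≈ 13.3

Existing Σw = 22 (3 + 3 + 2 + 8 + 6); existing moment 3·261 + 3·224 + 2·157 + 8·124 + 6·29 = 2935.
Balance at y = 157 requires (2935 + w·196) / (22 + w) = 157.
Rearranging, w·(196 − 157) = 157·22 − 2935 = 519, so w ≈ 519/39 = 13.31.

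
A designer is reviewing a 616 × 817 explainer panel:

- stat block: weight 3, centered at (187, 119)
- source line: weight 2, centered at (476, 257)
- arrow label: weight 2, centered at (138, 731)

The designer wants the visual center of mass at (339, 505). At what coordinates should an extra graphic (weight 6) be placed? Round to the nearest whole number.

After adding the extra graphic, total weight = 3 + 2 + 2 + 6 = 13.
Along x: (1789 + 6·x) / 13 = 339 (existing moment 3·187 + 2·476 + 2·138 = 1789) ⇒ x = (4407 − 1789) / 6 ≈ 436.33.
Along y: (2333 + 6·y) / 13 = 505 (existing moment 3·119 + 2·257 + 2·731 = 2333) ⇒ y = (6565 − 2333) / 6 ≈ 705.33.

(436, 705)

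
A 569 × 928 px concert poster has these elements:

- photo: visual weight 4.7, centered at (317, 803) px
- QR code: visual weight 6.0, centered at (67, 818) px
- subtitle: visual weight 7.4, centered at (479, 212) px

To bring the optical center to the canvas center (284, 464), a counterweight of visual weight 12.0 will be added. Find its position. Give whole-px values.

With the counterweight, Σw becomes 4.7 + 6.0 + 7.4 + 12.0 = 30.1.
x: target moment 30.1×284 = 8548.4; current 4.7·317 + 6.0·67 + 7.4·479 = 5436.5; the counterweight supplies 3111.9, so x = 3111.9/12.0 ≈ 259.32.
y: target moment 30.1×464 = 13966.4; current 4.7·803 + 6.0·818 + 7.4·212 = 10250.9; the counterweight supplies 3715.5, so y = 3715.5/12.0 ≈ 309.62.

(259, 310)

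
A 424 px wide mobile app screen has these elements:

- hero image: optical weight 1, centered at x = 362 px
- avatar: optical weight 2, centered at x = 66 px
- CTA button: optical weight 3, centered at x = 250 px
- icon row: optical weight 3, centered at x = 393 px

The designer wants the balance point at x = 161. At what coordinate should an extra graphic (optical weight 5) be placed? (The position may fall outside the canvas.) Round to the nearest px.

x ≈ -34

After adding the extra graphic, total weight = 1 + 2 + 3 + 3 + 5 = 14.
x: target moment 14×161 = 2254; current 1·362 + 2·66 + 3·250 + 3·393 = 2423; the extra graphic supplies -169, so x = -169/5 ≈ -33.80.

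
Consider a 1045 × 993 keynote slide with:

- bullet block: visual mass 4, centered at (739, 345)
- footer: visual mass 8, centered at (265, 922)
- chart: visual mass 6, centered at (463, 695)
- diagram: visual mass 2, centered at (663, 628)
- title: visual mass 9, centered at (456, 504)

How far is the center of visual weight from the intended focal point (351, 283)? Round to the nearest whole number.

Total weight = 4 + 8 + 6 + 2 + 9 = 29.
x: (4·739 + 8·265 + 6·463 + 2·663 + 9·456) / 29 = 13284 / 29 ≈ 458.07
y: (4·345 + 8·922 + 6·695 + 2·628 + 9·504) / 29 = 18718 / 29 ≈ 645.45
From (351, 283): dx = 107.07, dy = 362.45, so the distance is √(dx²+dy²) ≈ 377.93.

≈ 378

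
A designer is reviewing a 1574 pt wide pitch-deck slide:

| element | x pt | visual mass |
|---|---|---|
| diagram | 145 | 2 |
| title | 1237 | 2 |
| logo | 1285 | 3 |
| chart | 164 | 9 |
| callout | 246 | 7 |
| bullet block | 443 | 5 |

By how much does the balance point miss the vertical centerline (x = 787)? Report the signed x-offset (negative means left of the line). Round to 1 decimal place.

≈ -357.3 pt

Weights sum to 2 + 2 + 3 + 9 + 7 + 5 = 28.
Σw·x = 12032; x̄ = 12032/28 ≈ 429.71.
Against x = 787, that's 429.71 − 787 = -357.29.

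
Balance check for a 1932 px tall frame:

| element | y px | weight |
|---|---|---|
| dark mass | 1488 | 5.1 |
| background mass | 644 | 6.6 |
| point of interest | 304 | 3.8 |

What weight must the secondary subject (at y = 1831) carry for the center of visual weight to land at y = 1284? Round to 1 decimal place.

w ≈ 12.6

Existing Σw = 15.5 (5.1 + 6.6 + 3.8); existing moment 5.1·1488 + 6.6·644 + 3.8·304 = 12994.4.
Set Σw·y/Σw = 1284: (12994.4 + 1831w) = 1284·(15.5 + w).
So w = (1284·15.5 − 12994.4)/(1831 − 1284) = 6907.6/547 ≈ 12.63.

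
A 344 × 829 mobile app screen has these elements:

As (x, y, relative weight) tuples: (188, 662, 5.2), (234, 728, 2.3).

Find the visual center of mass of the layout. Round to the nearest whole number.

(202, 682)

Weights sum to 5.2 + 2.3 = 7.5.
x: (5.2·188 + 2.3·234) / 7.5 = 1515.8 / 7.5 ≈ 202.11
y: (5.2·662 + 2.3·728) / 7.5 = 5116.8 / 7.5 ≈ 682.24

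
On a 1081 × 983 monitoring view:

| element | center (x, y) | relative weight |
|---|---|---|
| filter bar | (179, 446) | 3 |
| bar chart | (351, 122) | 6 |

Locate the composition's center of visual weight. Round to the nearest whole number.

Σw = 3 + 6 = 9.
x: (3·179 + 6·351) / 9 = 2643 / 9 ≈ 293.67
y: (3·446 + 6·122) / 9 = 2070 / 9 ≈ 230.00

(294, 230)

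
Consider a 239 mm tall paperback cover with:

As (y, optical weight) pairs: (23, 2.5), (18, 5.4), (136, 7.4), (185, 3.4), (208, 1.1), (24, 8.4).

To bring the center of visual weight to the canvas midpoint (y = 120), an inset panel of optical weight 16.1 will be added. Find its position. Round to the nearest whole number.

With the inset panel, Σw becomes 2.5 + 5.4 + 7.4 + 3.4 + 1.1 + 8.4 + 16.1 = 44.3.
y: target moment 44.3×120 = 5316.0; current 2.5·23 + 5.4·18 + 7.4·136 + 3.4·185 + 1.1·208 + 8.4·24 = 2220.5; the inset panel supplies 3095.5, so y = 3095.5/16.1 ≈ 192.27.

y ≈ 192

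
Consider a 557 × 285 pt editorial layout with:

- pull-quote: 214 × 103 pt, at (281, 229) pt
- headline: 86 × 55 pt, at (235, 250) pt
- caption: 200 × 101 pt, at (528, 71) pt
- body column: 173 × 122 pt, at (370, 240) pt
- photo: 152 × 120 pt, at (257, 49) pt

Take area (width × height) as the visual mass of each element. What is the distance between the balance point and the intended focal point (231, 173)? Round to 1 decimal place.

≈ 122.9 pt

Areas: pull-quote 214·103 = 22042, headline 86·55 = 4730, caption 200·101 = 20200, body column 173·122 = 21106, photo 152·120 = 18240. Total weight = 86318.
Σw·x = 22042·281 + 4730·235 + 20200·528 + 21106·370 + 18240·257 = 30467852, so x̄ = 30467852/86318 ≈ 352.97.
Σw·y = 22042·229 + 4730·250 + 20200·71 + 21106·240 + 18240·49 = 13623518, so ȳ = 13623518/86318 ≈ 157.83.
From (231, 173): dx = 121.97, dy = -15.17, so the distance is √(dx²+dy²) ≈ 122.91.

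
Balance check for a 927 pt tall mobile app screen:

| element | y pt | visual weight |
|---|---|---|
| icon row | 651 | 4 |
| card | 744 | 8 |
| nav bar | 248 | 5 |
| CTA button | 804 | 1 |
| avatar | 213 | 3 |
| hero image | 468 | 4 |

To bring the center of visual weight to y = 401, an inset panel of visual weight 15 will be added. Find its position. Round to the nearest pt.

New total weight: (4 + 8 + 5 + 1 + 3 + 4) + 15 = 40.
y: need Σw·y = 40·401 = 16040. Existing = 4·651 + 8·744 + 5·248 + 1·804 + 3·213 + 4·468 = 13111. Remainder 2929 / 15 ≈ 195.27.

y ≈ 195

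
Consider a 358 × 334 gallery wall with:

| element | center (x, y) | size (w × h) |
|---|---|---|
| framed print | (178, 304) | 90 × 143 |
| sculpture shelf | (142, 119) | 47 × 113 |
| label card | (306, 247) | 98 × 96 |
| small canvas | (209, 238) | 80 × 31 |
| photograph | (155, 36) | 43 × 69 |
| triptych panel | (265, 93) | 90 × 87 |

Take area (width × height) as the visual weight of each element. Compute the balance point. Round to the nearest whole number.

Taking area as weight: framed print 90·143 = 12870, sculpture shelf 47·113 = 5311, label card 98·96 = 9408, small canvas 80·31 = 2480, photograph 43·69 = 2967, triptych panel 90·87 = 7830. Sum 40866.
Σw·x = 12870·178 + 5311·142 + 9408·306 + 2480·209 + 2967·155 + 7830·265 = 8977025, so x̄ = 8977025/40866 ≈ 219.67.
Σw·y = 12870·304 + 5311·119 + 9408·247 + 2480·238 + 2967·36 + 7830·93 = 8293507, so ȳ = 8293507/40866 ≈ 202.94.

(220, 203)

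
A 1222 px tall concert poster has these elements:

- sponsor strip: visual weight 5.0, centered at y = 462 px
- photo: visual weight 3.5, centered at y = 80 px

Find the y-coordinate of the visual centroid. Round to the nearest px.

Total weight = 5.0 + 3.5 = 8.5.
Σw·y = 5.0·462 + 3.5·80 = 2590.0, so ȳ = 2590.0/8.5 ≈ 304.71.

y ≈ 305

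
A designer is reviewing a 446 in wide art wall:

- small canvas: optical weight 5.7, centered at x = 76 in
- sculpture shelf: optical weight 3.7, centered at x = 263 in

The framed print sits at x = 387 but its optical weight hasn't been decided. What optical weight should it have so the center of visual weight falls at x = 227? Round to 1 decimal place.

w ≈ 4.5

Existing Σw = 9.4 (5.7 + 3.7); existing moment 5.7·76 + 3.7·263 = 1406.3.
Balance at x = 227 requires (1406.3 + w·387) / (9.4 + w) = 227.
Rearranging, w·(387 − 227) = 227·9.4 − 1406.3 = 727.5, so w ≈ 727.5/160 = 4.55.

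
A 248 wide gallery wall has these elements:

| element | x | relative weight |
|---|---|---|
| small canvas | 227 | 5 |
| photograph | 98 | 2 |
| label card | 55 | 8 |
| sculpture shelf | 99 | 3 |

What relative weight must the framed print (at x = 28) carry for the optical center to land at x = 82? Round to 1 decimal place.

Existing Σw = 18 (5 + 2 + 8 + 3); existing moment 5·227 + 2·98 + 8·55 + 3·99 = 2068.
Balance at x = 82 requires (2068 + w·28) / (18 + w) = 82.
Rearranging, w·(28 − 82) = 82·18 − 2068 = -592, so w ≈ -592/-54 = 10.96.

w ≈ 11.0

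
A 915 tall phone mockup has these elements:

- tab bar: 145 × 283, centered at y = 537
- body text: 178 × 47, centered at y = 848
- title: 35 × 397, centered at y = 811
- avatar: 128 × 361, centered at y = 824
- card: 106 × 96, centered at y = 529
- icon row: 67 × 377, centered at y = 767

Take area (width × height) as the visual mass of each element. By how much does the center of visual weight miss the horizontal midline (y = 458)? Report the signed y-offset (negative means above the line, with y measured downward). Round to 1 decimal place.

≈ 254.2

Areas → weights: tab bar 145·283 = 41035, body text 178·47 = 8366, title 35·397 = 13895, avatar 128·361 = 46208, card 106·96 = 10176, icon row 67·377 = 25259; Σw = 144939.
y: (41035·537 + 8366·848 + 13895·811 + 46208·824 + 10176·529 + 25259·767) / 144939 = 103231157 / 144939 ≈ 712.24
Against y = 458, that's 712.24 − 458 = 254.24.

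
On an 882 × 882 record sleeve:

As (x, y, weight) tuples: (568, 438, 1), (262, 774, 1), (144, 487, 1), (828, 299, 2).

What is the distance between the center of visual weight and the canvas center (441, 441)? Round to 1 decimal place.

Weights sum to 1 + 1 + 1 + 2 = 5.
Σw·x = 1·568 + 1·262 + 1·144 + 2·828 = 2630, so x̄ = 2630/5 ≈ 526.00.
Σw·y = 1·438 + 1·774 + 1·487 + 2·299 = 2297, so ȳ = 2297/5 ≈ 459.40.
From (441, 441): dx = 85.00, dy = 18.40, so the distance is √(dx²+dy²) ≈ 86.97.

≈ 87.0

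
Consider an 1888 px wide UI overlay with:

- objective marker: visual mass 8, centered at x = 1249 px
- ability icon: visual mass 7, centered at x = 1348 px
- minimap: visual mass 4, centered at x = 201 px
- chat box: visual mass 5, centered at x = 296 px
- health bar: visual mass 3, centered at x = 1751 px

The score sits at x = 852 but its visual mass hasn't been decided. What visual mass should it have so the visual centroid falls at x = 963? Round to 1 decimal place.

w ≈ 8.7

Fixed elements: Σw = 8 + 7 + 4 + 5 + 3 = 27, Σw·x = 8·1249 + 7·1348 + 4·201 + 5·296 + 3·1751 = 26965.
Balance at x = 963 requires (26965 + w·852) / (27 + w) = 963.
Solving: w = (963·27 − 26965) / (852 − 963) = -964 / -111 ≈ 8.68.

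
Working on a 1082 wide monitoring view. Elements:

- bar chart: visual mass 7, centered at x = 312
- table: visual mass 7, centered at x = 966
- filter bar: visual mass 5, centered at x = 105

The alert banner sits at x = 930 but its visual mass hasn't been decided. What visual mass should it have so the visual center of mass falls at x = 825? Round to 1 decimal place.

w ≈ 59.1

Known weights sum to 7 + 7 + 5 = 19; their moment is 7·312 + 7·966 + 5·105 = 9471.
For the centroid to hit 825: (9471 + w·930) / (19 + w) = 825.
So w = (825·19 − 9471)/(930 − 825) = 6204/105 ≈ 59.09.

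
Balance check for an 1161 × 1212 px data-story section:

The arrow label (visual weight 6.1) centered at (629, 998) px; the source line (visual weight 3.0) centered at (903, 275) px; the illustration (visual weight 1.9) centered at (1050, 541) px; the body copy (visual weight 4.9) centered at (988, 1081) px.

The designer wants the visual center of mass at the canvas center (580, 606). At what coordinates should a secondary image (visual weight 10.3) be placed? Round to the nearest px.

(176, 256)

After adding the secondary image, total weight = 6.1 + 3.0 + 1.9 + 4.9 + 10.3 = 26.2.
x: target moment 26.2×580 = 15196.0; current 6.1·629 + 3.0·903 + 1.9·1050 + 4.9·988 = 13382.1; the secondary image supplies 1813.9, so x = 1813.9/10.3 ≈ 176.11.
y: target moment 26.2×606 = 15877.2; current 6.1·998 + 3.0·275 + 1.9·541 + 4.9·1081 = 13237.6; the secondary image supplies 2639.6, so y = 2639.6/10.3 ≈ 256.27.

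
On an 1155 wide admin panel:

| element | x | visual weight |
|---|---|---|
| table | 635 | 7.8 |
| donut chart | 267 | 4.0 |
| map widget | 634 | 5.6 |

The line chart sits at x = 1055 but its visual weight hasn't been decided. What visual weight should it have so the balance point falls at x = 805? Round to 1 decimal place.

w ≈ 17.7

Existing Σw = 17.4 (7.8 + 4.0 + 5.6); existing moment 7.8·635 + 4.0·267 + 5.6·634 = 9571.4.
For the centroid to hit 805: (9571.4 + w·1055) / (17.4 + w) = 805.
Solving: w = (805·17.4 − 9571.4) / (1055 − 805) = 4435.6 / 250 ≈ 17.74.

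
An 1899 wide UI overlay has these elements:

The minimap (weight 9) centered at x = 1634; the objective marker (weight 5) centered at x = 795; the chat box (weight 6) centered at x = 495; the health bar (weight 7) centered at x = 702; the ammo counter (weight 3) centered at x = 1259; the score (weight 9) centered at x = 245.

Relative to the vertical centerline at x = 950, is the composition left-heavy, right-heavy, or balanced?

left-heavy

Total weight = 9 + 5 + 6 + 7 + 3 + 9 = 39.
x: moment 32547 / weight 39 ≈ 834.54
834.5 lies left of the midline 950, so the layout is left-heavy.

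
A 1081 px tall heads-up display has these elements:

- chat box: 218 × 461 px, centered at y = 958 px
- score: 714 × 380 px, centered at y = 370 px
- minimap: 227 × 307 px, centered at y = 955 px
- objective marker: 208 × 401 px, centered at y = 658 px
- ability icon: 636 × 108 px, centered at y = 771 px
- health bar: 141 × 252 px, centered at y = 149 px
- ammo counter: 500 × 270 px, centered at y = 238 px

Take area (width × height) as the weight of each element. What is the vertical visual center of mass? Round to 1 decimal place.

Taking area as weight: chat box 218·461 = 100498, score 714·380 = 271320, minimap 227·307 = 69689, objective marker 208·401 = 83408, ability icon 636·108 = 68688, health bar 141·252 = 35532, ammo counter 500·270 = 135000. Sum 764135.
Σw·y = 408483659; ȳ = 408483659/764135 ≈ 534.57.

y ≈ 534.6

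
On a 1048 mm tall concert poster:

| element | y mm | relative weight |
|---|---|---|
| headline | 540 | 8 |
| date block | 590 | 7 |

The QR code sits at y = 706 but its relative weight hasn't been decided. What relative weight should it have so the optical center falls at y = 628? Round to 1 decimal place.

Fixed elements: Σw = 8 + 7 = 15, Σw·y = 8·540 + 7·590 = 8450.
Set Σw·y/Σw = 628: (8450 + 706w) = 628·(15 + w).
Rearranging, w·(706 − 628) = 628·15 − 8450 = 970, so w ≈ 970/78 = 12.44.

w ≈ 12.4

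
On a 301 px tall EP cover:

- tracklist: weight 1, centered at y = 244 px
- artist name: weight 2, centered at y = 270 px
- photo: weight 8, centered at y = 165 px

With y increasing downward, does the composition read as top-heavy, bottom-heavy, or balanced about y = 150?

Weights sum to 1 + 2 + 8 = 11.
y-moment: 1·244 + 2·270 + 8·165 = 2104; centroid 2104/11 ≈ 191.27.
191.3 lies below (larger y than) the midline 150, so the layout is bottom-heavy.

bottom-heavy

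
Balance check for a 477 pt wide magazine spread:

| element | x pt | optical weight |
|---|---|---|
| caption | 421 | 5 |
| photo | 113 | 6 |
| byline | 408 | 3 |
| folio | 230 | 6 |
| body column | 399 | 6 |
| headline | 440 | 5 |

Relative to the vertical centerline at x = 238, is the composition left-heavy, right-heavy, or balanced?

right-heavy

Weights sum to 5 + 6 + 3 + 6 + 6 + 5 = 31.
x: moment 9981 / weight 31 ≈ 321.97
Since 322.0 is right of 238, the composition reads right-heavy.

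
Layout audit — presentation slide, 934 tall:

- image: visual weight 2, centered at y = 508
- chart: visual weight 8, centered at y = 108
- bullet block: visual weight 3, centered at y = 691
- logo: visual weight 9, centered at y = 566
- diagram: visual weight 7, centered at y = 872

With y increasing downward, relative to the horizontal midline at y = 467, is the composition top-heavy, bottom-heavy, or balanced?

Total weight = 2 + 8 + 3 + 9 + 7 = 29.
y: (2·508 + 8·108 + 3·691 + 9·566 + 7·872) / 29 = 15151 / 29 ≈ 522.45
Since 522.4 is below (larger y than) 467, the composition reads bottom-heavy.

bottom-heavy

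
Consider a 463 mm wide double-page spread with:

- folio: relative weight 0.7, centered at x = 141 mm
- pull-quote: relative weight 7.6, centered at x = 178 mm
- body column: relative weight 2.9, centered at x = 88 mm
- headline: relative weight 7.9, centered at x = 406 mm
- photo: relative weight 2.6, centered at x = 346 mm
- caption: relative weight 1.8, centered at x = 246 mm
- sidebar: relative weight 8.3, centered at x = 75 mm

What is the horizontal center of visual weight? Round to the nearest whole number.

Σw = 0.7 + 7.6 + 2.9 + 7.9 + 2.6 + 1.8 + 8.3 = 31.8.
Σw·x = 6879.0; x̄ = 6879.0/31.8 ≈ 216.32.

x ≈ 216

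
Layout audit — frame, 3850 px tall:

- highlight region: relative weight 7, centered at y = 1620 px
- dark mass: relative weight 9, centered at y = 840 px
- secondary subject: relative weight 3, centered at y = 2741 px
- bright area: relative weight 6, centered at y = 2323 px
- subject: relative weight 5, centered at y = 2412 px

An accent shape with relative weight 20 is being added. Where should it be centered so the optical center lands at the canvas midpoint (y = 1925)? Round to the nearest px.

After adding the accent shape, total weight = 7 + 9 + 3 + 6 + 5 + 20 = 50.
y: target moment 50×1925 = 96250; current 7·1620 + 9·840 + 3·2741 + 6·2323 + 5·2412 = 53121; the accent shape supplies 43129, so y = 43129/20 ≈ 2156.45.

y ≈ 2156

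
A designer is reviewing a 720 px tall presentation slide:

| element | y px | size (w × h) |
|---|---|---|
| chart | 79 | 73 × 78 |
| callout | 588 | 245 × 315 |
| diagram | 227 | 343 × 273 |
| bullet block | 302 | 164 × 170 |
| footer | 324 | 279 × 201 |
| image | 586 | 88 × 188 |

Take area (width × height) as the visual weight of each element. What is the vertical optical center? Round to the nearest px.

Areas → weights: chart 73·78 = 5694, callout 245·315 = 77175, diagram 343·273 = 93639, bullet block 164·170 = 27880, footer 279·201 = 56079, image 88·188 = 16544; Σw = 277011.
y-moment: 5694·79 + 77175·588 + 93639·227 + 27880·302 + 56079·324 + 16544·586 = 103368919; centroid 103368919/277011 ≈ 373.16.

y ≈ 373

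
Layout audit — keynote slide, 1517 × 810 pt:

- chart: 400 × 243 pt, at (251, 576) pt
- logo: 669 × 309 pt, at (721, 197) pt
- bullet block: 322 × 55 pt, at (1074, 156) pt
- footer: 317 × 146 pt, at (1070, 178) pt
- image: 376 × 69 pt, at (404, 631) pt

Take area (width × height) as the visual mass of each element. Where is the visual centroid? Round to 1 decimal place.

Areas: chart 400·243 = 97200, logo 669·309 = 206721, bullet block 322·55 = 17710, footer 317·146 = 46282, image 376·69 = 25944. Total weight = 393857.
x: (97200·251 + 206721·721 + 17710·1074 + 46282·1070 + 25944·404) / 393857 = 252466697 / 393857 ≈ 641.01
y: (97200·576 + 206721·197 + 17710·156 + 46282·178 + 25944·631) / 393857 = 124082857 / 393857 ≈ 315.05

(641.0, 315.0)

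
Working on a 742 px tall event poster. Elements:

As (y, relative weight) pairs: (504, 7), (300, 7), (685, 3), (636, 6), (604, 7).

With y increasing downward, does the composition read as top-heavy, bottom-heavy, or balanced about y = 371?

Weights sum to 7 + 7 + 3 + 6 + 7 = 30.
y-moment: 7·504 + 7·300 + 3·685 + 6·636 + 7·604 = 15727; centroid 15727/30 ≈ 524.23.
Since 524.2 is below (larger y than) 371, the composition reads bottom-heavy.

bottom-heavy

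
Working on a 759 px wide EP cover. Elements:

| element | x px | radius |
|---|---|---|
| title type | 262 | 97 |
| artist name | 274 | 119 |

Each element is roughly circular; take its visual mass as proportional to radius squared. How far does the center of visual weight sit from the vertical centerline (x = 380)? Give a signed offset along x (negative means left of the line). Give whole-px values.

r² weights: title type 97² = 9409, artist name 119² = 14161. Total = 23570.
x-moment: 9409·262 + 14161·274 = 6345272; centroid 6345272/23570 ≈ 269.21.
Offset from x = 380: 269.21 − 380 ≈ -110.79.

≈ -111 px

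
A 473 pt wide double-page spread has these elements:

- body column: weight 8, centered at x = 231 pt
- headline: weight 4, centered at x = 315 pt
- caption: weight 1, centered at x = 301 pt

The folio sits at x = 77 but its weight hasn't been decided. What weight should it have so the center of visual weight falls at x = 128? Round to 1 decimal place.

w ≈ 34.2

Fixed elements: Σw = 8 + 4 + 1 = 13, Σw·x = 8·231 + 4·315 + 1·301 = 3409.
For the centroid to hit 128: (3409 + w·77) / (13 + w) = 128.
Rearranging, w·(77 − 128) = 128·13 − 3409 = -1745, so w ≈ -1745/-51 = 34.22.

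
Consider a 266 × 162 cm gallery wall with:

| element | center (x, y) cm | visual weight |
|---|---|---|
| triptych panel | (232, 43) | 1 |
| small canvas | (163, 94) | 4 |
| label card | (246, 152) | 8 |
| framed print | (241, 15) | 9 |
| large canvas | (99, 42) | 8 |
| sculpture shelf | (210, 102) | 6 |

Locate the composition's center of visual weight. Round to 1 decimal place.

(196.5, 75.5)

Σw = 1 + 4 + 8 + 9 + 8 + 6 = 36.
x: moment 7073 / weight 36 ≈ 196.47
Σw·y = 2718; ȳ = 2718/36 ≈ 75.50.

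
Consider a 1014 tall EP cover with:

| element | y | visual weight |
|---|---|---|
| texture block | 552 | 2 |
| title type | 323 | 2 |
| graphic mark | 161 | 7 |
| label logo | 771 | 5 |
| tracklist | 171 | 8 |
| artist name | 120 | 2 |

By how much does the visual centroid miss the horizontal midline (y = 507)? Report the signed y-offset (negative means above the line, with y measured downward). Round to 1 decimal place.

Σw = 2 + 2 + 7 + 5 + 8 + 2 = 26.
y-moment: 2·552 + 2·323 + 7·161 + 5·771 + 8·171 + 2·120 = 8340; centroid 8340/26 ≈ 320.77.
Against y = 507, that's 320.77 − 507 = -186.23.

≈ -186.2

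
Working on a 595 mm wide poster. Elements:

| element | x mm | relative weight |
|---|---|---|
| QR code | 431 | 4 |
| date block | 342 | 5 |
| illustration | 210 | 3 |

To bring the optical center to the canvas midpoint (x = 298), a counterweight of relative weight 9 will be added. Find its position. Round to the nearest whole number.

x ≈ 244

New total weight: (4 + 5 + 3) + 9 = 21.
x: target moment 21×298 = 6258; current 4·431 + 5·342 + 3·210 = 4064; the counterweight supplies 2194, so x = 2194/9 ≈ 243.78.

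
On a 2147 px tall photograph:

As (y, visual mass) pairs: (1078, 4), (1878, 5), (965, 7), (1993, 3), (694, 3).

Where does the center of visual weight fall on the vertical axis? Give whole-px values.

Σw = 4 + 5 + 7 + 3 + 3 = 22.
Σw·y = 4·1078 + 5·1878 + 7·965 + 3·1993 + 3·694 = 28518, so ȳ = 28518/22 ≈ 1296.27.

y ≈ 1296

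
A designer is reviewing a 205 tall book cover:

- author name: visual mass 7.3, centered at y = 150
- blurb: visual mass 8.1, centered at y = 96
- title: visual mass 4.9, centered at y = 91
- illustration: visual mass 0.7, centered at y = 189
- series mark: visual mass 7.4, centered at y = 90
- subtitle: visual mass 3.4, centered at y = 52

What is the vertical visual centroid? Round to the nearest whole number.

Σw = 7.3 + 8.1 + 4.9 + 0.7 + 7.4 + 3.4 = 31.8.
Σw·y = 3293.6; ȳ = 3293.6/31.8 ≈ 103.57.

y ≈ 104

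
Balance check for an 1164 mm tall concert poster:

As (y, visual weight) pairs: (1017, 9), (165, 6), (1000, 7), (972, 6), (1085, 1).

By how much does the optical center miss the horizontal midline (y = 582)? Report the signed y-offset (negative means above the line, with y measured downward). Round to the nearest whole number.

Total weight = 9 + 6 + 7 + 6 + 1 = 29.
Σw·y = 9·1017 + 6·165 + 7·1000 + 6·972 + 1·1085 = 24060, so ȳ = 24060/29 ≈ 829.66.
Offset from y = 582: 829.66 − 582 ≈ 247.66.

≈ 248 mm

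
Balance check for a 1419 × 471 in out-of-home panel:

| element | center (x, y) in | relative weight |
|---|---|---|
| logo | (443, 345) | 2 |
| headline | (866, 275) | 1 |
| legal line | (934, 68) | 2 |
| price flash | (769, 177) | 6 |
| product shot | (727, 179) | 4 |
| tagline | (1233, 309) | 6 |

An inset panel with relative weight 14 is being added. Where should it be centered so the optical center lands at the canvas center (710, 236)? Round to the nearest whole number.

After adding the inset panel, total weight = 2 + 1 + 2 + 6 + 4 + 6 + 14 = 35.
x: need Σw·x = 35·710 = 24850. Existing = 2·443 + 1·866 + 2·934 + 6·769 + 4·727 + 6·1233 = 18540. Remainder 6310 / 14 ≈ 450.71.
y: need Σw·y = 35·236 = 8260. Existing = 2·345 + 1·275 + 2·68 + 6·177 + 4·179 + 6·309 = 4733. Remainder 3527 / 14 ≈ 251.93.

(451, 252)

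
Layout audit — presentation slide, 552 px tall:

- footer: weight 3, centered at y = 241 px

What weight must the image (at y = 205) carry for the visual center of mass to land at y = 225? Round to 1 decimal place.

w ≈ 2.4

The single fixed element contributes weight 3, moment 3·241 = 723.
Balance at y = 225 requires (723 + w·205) / (3 + w) = 225.
So w = (225·3 − 723)/(205 − 225) = -48/-20 ≈ 2.40.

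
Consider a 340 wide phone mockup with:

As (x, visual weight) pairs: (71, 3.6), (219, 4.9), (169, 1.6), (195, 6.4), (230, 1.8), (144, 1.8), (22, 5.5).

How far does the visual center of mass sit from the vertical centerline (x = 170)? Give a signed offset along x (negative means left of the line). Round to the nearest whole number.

Σw = 3.6 + 4.9 + 1.6 + 6.4 + 1.8 + 1.8 + 5.5 = 25.6.
x: moment 3641.3 / weight 25.6 ≈ 142.24
Against x = 170, that's 142.24 − 170 = -27.76.

≈ -28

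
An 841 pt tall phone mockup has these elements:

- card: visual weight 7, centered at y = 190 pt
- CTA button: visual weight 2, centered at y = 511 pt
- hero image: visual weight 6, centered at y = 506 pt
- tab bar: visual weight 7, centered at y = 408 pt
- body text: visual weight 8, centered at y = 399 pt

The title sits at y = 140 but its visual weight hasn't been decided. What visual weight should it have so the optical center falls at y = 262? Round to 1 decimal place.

Existing Σw = 30 (7 + 2 + 6 + 7 + 8); existing moment 7·190 + 2·511 + 6·506 + 7·408 + 8·399 = 11436.
For the centroid to hit 262: (11436 + w·140) / (30 + w) = 262.
So w = (262·30 − 11436)/(140 − 262) = -3576/-122 ≈ 29.31.

w ≈ 29.3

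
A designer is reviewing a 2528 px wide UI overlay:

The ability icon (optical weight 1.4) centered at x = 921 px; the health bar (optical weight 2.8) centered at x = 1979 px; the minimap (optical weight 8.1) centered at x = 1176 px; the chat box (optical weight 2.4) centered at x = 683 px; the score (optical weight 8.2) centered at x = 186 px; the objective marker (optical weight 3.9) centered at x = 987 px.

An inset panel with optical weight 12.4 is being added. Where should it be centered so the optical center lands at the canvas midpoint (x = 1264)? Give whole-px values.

x ≈ 2111

With the inset panel, Σw becomes 1.4 + 2.8 + 8.1 + 2.4 + 8.2 + 3.9 + 12.4 = 39.2.
Along x: (23369.9 + 12.4·x) / 39.2 = 1264 (existing moment 1.4·921 + 2.8·1979 + 8.1·1176 + 2.4·683 + 8.2·186 + 3.9·987 = 23369.9) ⇒ x = (49548.8 − 23369.9) / 12.4 ≈ 2111.20.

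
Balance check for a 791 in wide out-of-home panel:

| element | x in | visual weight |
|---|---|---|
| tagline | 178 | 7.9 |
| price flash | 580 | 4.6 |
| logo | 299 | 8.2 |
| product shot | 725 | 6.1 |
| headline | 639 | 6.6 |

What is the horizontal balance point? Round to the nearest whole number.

Weights sum to 7.9 + 4.6 + 8.2 + 6.1 + 6.6 = 33.4.
x-moment: 7.9·178 + 4.6·580 + 8.2·299 + 6.1·725 + 6.6·639 = 15165.9; centroid 15165.9/33.4 ≈ 454.07.

x ≈ 454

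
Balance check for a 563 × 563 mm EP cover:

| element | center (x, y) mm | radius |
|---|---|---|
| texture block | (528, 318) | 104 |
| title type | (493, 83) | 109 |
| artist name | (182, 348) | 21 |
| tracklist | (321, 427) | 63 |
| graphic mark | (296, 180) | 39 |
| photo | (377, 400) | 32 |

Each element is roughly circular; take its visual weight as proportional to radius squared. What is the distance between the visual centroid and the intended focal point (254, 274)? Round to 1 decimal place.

Weights ∝ r²: texture block 104² = 10816, title type 109² = 11881, artist name 21² = 441, tracklist 63² = 3969, graphic mark 39² = 1521, photo 32² = 1024; Σw = 29652.
Σw·x = 10816·528 + 11881·493 + 441·182 + 3969·321 + 1521·296 + 1024·377 = 13758756, so x̄ = 13758756/29652 ≈ 464.01.
Σw·y = 10816·318 + 11881·83 + 441·348 + 3969·427 + 1521·180 + 1024·400 = 6957222, so ȳ = 6957222/29652 ≈ 234.63.
Offset from (254, 274): Δx ≈ 210.01, Δy ≈ -39.37; distance = √(Δx² + Δy²) ≈ 213.67.

≈ 213.7 mm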